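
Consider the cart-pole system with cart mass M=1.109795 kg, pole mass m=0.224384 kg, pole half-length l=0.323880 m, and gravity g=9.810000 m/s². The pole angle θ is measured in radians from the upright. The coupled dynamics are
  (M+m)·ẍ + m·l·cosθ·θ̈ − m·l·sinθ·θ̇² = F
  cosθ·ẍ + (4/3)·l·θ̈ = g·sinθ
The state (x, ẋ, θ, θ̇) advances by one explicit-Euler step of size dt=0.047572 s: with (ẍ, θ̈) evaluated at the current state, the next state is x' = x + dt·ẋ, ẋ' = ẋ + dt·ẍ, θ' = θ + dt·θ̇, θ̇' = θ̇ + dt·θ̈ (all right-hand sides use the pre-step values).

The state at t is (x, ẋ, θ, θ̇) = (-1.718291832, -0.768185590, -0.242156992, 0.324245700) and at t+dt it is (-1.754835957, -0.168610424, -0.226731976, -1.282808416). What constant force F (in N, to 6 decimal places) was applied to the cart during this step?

F = 14.433808 N

ẍ = (ẋ'−ẋ)/dt = (-0.168610424−-0.768185590)/0.047572 = 12.603531
θ̈ = (θ̇'−θ̇)/dt = (-1.282808416−0.324245700)/0.047572 = -33.781513
sinθ=-0.239797, cosθ=0.970823
F = (M+m)·ẍ + m·l·cosθ·θ̈ − m·l·sinθ·θ̇² = 16.815366 + -2.383390 − -0.001832 = 14.433808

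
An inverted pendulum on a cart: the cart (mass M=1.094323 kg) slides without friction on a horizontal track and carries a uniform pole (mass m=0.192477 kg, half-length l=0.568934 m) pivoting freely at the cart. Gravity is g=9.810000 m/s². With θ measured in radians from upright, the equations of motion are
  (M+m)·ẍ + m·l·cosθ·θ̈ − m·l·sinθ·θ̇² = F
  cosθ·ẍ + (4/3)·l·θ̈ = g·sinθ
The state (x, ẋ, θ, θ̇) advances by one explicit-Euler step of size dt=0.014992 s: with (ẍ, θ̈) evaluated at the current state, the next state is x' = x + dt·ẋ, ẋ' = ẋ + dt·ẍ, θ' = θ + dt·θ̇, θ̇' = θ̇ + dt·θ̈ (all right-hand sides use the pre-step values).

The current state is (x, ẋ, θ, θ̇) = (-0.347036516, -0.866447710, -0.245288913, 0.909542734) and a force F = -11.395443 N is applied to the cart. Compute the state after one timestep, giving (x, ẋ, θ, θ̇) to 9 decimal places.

sinθ=-0.242836600, cosθ=0.970067207
temp = (F + m·l·θ̇²·sinθ)/(M+m) = (-11.395443 + -0.021998906)/1.286800 = -8.872740058
θ̈ = (g·sinθ − cosθ·temp)/(l·(4/3 − m·cos²θ/(M+m))) = 9.174583665
ẍ = temp − m·l·θ̈·cosθ/(M+m) = -9.630127092
Euler: x'=-0.347036516+0.014992·-0.866447710=-0.360026300, ẋ'=-0.866447710+0.014992·-9.630127092=-1.010822575
       θ'=-0.245288913+0.014992·0.909542734=-0.231653048, θ̇'=0.909542734+0.014992·9.174583665=1.047088092

(-0.360026300, -1.010822575, -0.231653048, 1.047088092)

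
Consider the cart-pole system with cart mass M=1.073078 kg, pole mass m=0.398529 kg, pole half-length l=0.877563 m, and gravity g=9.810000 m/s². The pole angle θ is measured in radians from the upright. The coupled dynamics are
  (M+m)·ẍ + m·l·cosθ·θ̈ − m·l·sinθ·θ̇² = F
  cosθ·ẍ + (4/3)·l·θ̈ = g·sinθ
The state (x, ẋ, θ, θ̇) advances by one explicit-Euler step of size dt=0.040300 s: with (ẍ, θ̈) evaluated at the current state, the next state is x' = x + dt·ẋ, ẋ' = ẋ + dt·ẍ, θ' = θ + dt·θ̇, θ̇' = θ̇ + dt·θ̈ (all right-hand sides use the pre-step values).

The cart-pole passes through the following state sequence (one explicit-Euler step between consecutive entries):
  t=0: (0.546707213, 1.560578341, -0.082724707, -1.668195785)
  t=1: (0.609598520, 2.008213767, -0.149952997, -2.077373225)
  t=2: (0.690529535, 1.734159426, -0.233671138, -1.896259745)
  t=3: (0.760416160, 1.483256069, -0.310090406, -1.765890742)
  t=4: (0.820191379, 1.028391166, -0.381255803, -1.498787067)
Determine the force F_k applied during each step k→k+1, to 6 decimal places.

F_0 = 12.887603 N
F_1 = -8.227865 N
F_2 = -7.770241 N
F_3 = -14.069750 N

step 0→1:
  ẍ = (ẋ'−ẋ)/dt = (2.008213767−1.560578341)/0.040300 = 11.107579
  θ̈ = (θ̇'−θ̇)/dt = (-2.077373225−-1.668195785)/0.040300 = -10.153286
  sinθ=-0.082630, cosθ=0.996580
  F = (M+m)·ẍ + m·l·cosθ·θ̈ − m·l·sinθ·θ̇² = 16.345991 + -3.538809 − -0.080421 = 12.887603
step 1→2:
  ẍ = (ẋ'−ẋ)/dt = (1.734159426−2.008213767)/0.040300 = -6.800356
  θ̈ = (θ̇'−θ̇)/dt = (-1.896259745−-2.077373225)/0.040300 = 4.494131
  sinθ=-0.149392, cosθ=0.988778
  F = (M+m)·ẍ + m·l·cosθ·θ̈ − m·l·sinθ·θ̇² = -10.007451 + 1.554114 − -0.225473 = -8.227865
step 2→3:
  ẍ = (ẋ'−ẋ)/dt = (1.483256069−1.734159426)/0.040300 = -6.225890
  θ̈ = (θ̇'−θ̇)/dt = (-1.765890742−-1.896259745)/0.040300 = 3.234963
  sinθ=-0.231550, cosθ=0.972823
  F = (M+m)·ẍ + m·l·cosθ·θ̈ − m·l·sinθ·θ̇² = -9.162063 + 1.100630 − -0.291192 = -7.770241
step 3→4:
  ẍ = (ẋ'−ẋ)/dt = (1.028391166−1.483256069)/0.040300 = -11.286970
  θ̈ = (θ̇'−θ̇)/dt = (-1.498787067−-1.765890742)/0.040300 = 6.627883
  sinθ=-0.305145, cosθ=0.952306
  F = (M+m)·ẍ + m·l·cosθ·θ̈ − m·l·sinθ·θ̇² = -16.609984 + 2.207443 − -0.332791 = -14.069750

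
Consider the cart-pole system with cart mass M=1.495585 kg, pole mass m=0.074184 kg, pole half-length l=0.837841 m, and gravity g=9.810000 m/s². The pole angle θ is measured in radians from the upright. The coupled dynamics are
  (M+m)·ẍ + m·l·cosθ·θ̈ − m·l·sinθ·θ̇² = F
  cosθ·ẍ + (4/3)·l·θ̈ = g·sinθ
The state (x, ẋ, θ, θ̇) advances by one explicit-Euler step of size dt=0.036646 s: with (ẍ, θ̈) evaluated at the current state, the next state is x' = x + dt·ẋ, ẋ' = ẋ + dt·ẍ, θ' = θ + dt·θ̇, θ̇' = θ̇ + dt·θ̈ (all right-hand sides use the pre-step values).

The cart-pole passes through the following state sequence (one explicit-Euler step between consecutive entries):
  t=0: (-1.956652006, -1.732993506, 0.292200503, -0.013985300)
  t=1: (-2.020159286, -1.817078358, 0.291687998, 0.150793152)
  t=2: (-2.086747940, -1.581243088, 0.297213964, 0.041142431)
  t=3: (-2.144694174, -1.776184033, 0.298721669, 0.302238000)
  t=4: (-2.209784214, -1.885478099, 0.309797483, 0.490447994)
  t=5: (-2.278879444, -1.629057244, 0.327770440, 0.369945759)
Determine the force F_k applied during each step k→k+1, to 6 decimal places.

F_0 = -3.334234 N
F_1 = 9.923719 N
F_2 = -7.927104 N
F_3 = -4.378313 N
F_4 = 10.784841 N

step 0→1:
  ẍ = (ẋ'−ẋ)/dt = (-1.817078358−-1.732993506)/0.036646 = -2.294517
  θ̈ = (θ̇'−θ̇)/dt = (0.150793152−-0.013985300)/0.036646 = 4.496492
  sinθ=0.288060, cosθ=0.957612
  F = (M+m)·ẍ + m·l·cosθ·θ̈ − m·l·sinθ·θ̇² = -3.601861 + 0.267630 − 0.000004 = -3.334234
step 1→2:
  ẍ = (ẋ'−ẋ)/dt = (-1.581243088−-1.817078358)/0.036646 = 6.435498
  θ̈ = (θ̇'−θ̇)/dt = (0.041142431−0.150793152)/0.036646 = -2.992161
  sinθ=0.287569, cosθ=0.957760
  F = (M+m)·ẍ + m·l·cosθ·θ̈ − m·l·sinθ·θ̇² = 10.102246 + -0.178120 − 0.000406 = 9.923719
step 2→3:
  ẍ = (ẋ'−ẋ)/dt = (-1.776184033−-1.581243088)/0.036646 = -5.319570
  θ̈ = (θ̇'−θ̇)/dt = (0.302238000−0.041142431)/0.036646 = 7.124804
  sinθ=0.292857, cosθ=0.956156
  F = (M+m)·ẍ + m·l·cosθ·θ̈ − m·l·sinθ·θ̇² = -8.350495 + 0.423422 − 0.000031 = -7.927104
step 3→4:
  ẍ = (ẋ'−ẋ)/dt = (-1.885478099−-1.776184033)/0.036646 = -2.982428
  θ̈ = (θ̇'−θ̇)/dt = (0.490447994−0.302238000)/0.036646 = 5.135895
  sinθ=0.294299, cosθ=0.955713
  F = (M+m)·ẍ + m·l·cosθ·θ̈ − m·l·sinθ·θ̇² = -4.681723 + 0.305081 − 0.001671 = -4.378313
step 4→5:
  ẍ = (ẋ'−ẋ)/dt = (-1.629057244−-1.885478099)/0.036646 = 6.997240
  θ̈ = (θ̇'−θ̇)/dt = (0.369945759−0.490447994)/0.036646 = -3.288278
  sinθ=0.304866, cosθ=0.952395
  F = (M+m)·ẍ + m·l·cosθ·θ̈ − m·l·sinθ·θ̇² = 10.984050 + -0.194651 − 0.004558 = 10.784841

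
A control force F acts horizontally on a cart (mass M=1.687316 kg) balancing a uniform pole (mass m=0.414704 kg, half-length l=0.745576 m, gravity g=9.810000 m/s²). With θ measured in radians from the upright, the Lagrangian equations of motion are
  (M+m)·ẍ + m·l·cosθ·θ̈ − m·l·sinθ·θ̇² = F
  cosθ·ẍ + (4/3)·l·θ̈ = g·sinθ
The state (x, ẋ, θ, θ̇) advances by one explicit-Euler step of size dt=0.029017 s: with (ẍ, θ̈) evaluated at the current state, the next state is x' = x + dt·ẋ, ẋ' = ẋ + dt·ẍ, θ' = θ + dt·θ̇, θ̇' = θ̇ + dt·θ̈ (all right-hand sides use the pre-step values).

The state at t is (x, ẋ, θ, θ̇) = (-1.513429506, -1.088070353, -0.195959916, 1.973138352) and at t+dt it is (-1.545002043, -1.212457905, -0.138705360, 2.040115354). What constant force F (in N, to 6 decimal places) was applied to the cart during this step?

F = -8.076351 N

ẍ = (ẋ'−ẋ)/dt = (-1.212457905−-1.088070353)/0.029017 = -4.286713
θ̈ = (θ̇'−θ̇)/dt = (2.040115354−1.973138352)/0.029017 = 2.308199
sinθ=-0.194708, cosθ=0.980861
F = (M+m)·ẍ + m·l·cosθ·θ̈ − m·l·sinθ·θ̇² = -9.010757 + 0.700021 − -0.234385 = -8.076351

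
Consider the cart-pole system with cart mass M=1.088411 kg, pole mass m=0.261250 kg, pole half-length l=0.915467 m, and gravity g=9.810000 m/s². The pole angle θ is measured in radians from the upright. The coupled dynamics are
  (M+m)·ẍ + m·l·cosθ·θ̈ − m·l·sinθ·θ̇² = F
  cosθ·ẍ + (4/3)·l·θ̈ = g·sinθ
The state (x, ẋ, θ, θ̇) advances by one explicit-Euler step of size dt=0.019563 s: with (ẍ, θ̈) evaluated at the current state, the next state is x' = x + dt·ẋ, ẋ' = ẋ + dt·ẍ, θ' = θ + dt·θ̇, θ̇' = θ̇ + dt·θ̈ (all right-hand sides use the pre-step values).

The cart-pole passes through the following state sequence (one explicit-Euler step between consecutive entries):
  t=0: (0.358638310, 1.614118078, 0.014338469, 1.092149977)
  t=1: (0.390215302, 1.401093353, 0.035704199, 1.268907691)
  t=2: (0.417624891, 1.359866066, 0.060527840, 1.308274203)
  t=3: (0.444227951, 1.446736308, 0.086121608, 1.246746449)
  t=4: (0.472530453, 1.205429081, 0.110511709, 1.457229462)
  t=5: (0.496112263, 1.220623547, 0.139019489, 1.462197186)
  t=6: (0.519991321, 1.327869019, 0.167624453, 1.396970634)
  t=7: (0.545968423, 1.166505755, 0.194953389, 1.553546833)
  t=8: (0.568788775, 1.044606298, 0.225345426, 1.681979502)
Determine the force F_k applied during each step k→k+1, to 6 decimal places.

step 0→1:
  ẍ = (ẋ'−ẋ)/dt = (1.401093353−1.614118078)/0.019563 = -10.889165
  θ̈ = (θ̇'−θ̇)/dt = (1.268907691−1.092149977)/0.019563 = 9.035307
  sinθ=0.014338, cosθ=0.999897
  F = (M+m)·ẍ + m·l·cosθ·θ̈ − m·l·sinθ·θ̇² = -14.696681 + 2.160714 − 0.004090 = -12.540057
step 1→2:
  ẍ = (ẋ'−ẋ)/dt = (1.359866066−1.401093353)/0.019563 = -2.107411
  θ̈ = (θ̇'−θ̇)/dt = (1.308274203−1.268907691)/0.019563 = 2.012294
  sinθ=0.035697, cosθ=0.999363
  F = (M+m)·ẍ + m·l·cosθ·θ̈ − m·l·sinθ·θ̇² = -2.844291 + 0.480965 − 0.013746 = -2.377072
step 2→3:
  ẍ = (ẋ'−ẋ)/dt = (1.446736308−1.359866066)/0.019563 = 4.440538
  θ̈ = (θ̇'−θ̇)/dt = (1.246746449−1.308274203)/0.019563 = -3.145108
  sinθ=0.060491, cosθ=0.998169
  F = (M+m)·ẍ + m·l·cosθ·θ̈ − m·l·sinθ·θ̇² = 5.993221 + -0.750825 − 0.024762 = 5.217634
step 3→4:
  ẍ = (ẋ'−ẋ)/dt = (1.205429081−1.446736308)/0.019563 = -12.334878
  θ̈ = (θ̇'−θ̇)/dt = (1.457229462−1.246746449)/0.019563 = 10.759240
  sinθ=0.086015, cosθ=0.996294
  F = (M+m)·ẍ + m·l·cosθ·θ̈ − m·l·sinθ·θ̇² = -16.647904 + 2.563705 − 0.031976 = -14.116176
step 4→5:
  ẍ = (ẋ'−ẋ)/dt = (1.220623547−1.205429081)/0.019563 = 0.776694
  θ̈ = (θ̇'−θ̇)/dt = (1.462197186−1.457229462)/0.019563 = 0.253935
  sinθ=0.110287, cosθ=0.993900
  F = (M+m)·ẍ + m·l·cosθ·θ̈ − m·l·sinθ·θ̇² = 1.048274 + 0.060362 − 0.056012 = 1.052624
step 5→6:
  ẍ = (ẋ'−ẋ)/dt = (1.327869019−1.220623547)/0.019563 = 5.482057
  θ̈ = (θ̇'−θ̇)/dt = (1.396970634−1.462197186)/0.019563 = -3.334179
  sinθ=0.138572, cosθ=0.990352
  F = (M+m)·ẍ + m·l·cosθ·θ̈ − m·l·sinθ·θ̇² = 7.398918 + -0.789728 − 0.070858 = 6.538332
step 6→7:
  ẍ = (ẋ'−ẋ)/dt = (1.166505755−1.327869019)/0.019563 = -8.248391
  θ̈ = (θ̇'−θ̇)/dt = (1.553546833−1.396970634)/0.019563 = 8.003691
  sinθ=0.166841, cosθ=0.985984
  F = (M+m)·ẍ + m·l·cosθ·θ̈ − m·l·sinθ·θ̇² = -11.132531 + 1.887379 − 0.077871 = -9.323023
step 7→8:
  ẍ = (ẋ'−ẋ)/dt = (1.044606298−1.166505755)/0.019563 = -6.231123
  θ̈ = (θ̇'−θ̇)/dt = (1.681979502−1.553546833)/0.019563 = 6.565080
  sinθ=0.193721, cosθ=0.981057
  F = (M+m)·ẍ + m·l·cosθ·θ̈ − m·l·sinθ·θ̇² = -8.409904 + 1.540399 − 0.111821 = -6.981326

F_0 = -12.540057 N
F_1 = -2.377072 N
F_2 = 5.217634 N
F_3 = -14.116176 N
F_4 = 1.052624 N
F_5 = 6.538332 N
F_6 = -9.323023 N
F_7 = -6.981326 N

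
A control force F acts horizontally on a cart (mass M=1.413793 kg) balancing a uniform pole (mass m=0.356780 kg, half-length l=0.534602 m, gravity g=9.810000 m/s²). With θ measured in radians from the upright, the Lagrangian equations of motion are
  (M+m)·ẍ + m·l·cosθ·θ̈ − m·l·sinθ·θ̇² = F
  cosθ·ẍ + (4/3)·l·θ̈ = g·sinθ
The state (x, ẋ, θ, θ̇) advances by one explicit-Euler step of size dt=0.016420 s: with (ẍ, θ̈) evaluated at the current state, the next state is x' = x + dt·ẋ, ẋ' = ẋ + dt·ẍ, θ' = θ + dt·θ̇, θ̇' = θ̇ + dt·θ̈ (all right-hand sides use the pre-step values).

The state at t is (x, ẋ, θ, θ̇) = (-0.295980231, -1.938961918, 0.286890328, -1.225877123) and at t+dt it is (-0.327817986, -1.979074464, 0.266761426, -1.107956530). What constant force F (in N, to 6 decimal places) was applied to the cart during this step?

ẍ = (ẋ'−ẋ)/dt = (-1.979074464−-1.938961918)/0.016420 = -2.442908
θ̈ = (θ̇'−θ̇)/dt = (-1.107956530−-1.225877123)/0.016420 = 7.181522
sinθ=0.282971, cosθ=0.959128
F = (M+m)·ẍ + m·l·cosθ·θ̈ − m·l·sinθ·θ̇² = -4.325347 + 1.313785 − 0.081109 = -3.092670

F = -3.092670 N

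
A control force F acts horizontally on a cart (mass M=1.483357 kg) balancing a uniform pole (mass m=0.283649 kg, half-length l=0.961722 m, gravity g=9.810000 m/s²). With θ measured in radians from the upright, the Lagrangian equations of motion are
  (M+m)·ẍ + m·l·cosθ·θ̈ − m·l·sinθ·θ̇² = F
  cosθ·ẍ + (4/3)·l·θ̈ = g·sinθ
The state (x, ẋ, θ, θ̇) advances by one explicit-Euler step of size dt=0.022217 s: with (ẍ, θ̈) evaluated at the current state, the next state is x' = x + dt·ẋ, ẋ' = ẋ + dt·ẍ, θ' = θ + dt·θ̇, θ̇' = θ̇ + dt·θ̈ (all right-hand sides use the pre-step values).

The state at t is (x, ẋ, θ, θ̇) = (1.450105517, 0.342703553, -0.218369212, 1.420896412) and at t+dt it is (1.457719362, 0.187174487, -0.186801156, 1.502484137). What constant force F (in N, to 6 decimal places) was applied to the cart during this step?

ẍ = (ẋ'−ẋ)/dt = (0.187174487−0.342703553)/0.022217 = -7.000453
θ̈ = (θ̇'−θ̇)/dt = (1.502484137−1.420896412)/0.022217 = 3.672311
sinθ=-0.216638, cosθ=0.976252
F = (M+m)·ẍ + m·l·cosθ·θ̈ − m·l·sinθ·θ̇² = -12.369843 + 0.977985 − -0.119314 = -11.272544

F = -11.272544 N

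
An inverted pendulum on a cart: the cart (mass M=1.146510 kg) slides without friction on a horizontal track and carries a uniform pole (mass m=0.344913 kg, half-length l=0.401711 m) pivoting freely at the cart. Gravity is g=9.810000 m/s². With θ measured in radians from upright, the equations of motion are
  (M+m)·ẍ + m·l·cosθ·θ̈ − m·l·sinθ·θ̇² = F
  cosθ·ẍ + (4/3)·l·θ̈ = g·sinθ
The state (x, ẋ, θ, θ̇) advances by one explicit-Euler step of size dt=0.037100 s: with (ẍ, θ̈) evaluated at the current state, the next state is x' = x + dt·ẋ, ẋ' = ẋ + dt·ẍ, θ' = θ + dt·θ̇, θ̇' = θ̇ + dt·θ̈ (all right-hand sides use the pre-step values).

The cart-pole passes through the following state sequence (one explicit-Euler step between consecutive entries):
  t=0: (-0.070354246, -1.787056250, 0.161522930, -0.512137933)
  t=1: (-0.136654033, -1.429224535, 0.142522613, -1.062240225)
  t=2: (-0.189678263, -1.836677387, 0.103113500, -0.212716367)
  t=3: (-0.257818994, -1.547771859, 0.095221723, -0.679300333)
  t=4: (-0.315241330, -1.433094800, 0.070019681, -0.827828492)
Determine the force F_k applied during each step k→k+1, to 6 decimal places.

F_0 = 12.351324 N
F_1 = -13.261342 N
F_2 = 9.880110 N
F_3 = 4.051761 N

step 0→1:
  ẍ = (ẋ'−ẋ)/dt = (-1.429224535−-1.787056250)/0.037100 = 9.645060
  θ̈ = (θ̇'−θ̇)/dt = (-1.062240225−-0.512137933)/0.037100 = -14.827555
  sinθ=0.160821, cosθ=0.986984
  F = (M+m)·ẍ + m·l·cosθ·θ̈ − m·l·sinθ·θ̇² = 14.384864 + -2.027695 − 0.005844 = 12.351324
step 1→2:
  ẍ = (ẋ'−ẋ)/dt = (-1.836677387−-1.429224535)/0.037100 = -10.982557
  θ̈ = (θ̇'−θ̇)/dt = (-0.212716367−-1.062240225)/0.037100 = 22.898217
  sinθ=0.142041, cosθ=0.989861
  F = (M+m)·ẍ + m·l·cosθ·θ̈ − m·l·sinθ·θ̇² = -16.379638 + 3.140502 − 0.022207 = -13.261342
step 2→3:
  ẍ = (ẋ'−ẋ)/dt = (-1.547771859−-1.836677387)/0.037100 = 7.787211
  θ̈ = (θ̇'−θ̇)/dt = (-0.679300333−-0.212716367)/0.037100 = -12.576387
  sinθ=0.102931, cosθ=0.994689
  F = (M+m)·ẍ + m·l·cosθ·θ̈ − m·l·sinθ·θ̇² = 11.614026 + -1.733270 − 0.000645 = 9.880110
step 3→4:
  ẍ = (ẋ'−ẋ)/dt = (-1.433094800−-1.547771859)/0.037100 = 3.091026
  θ̈ = (θ̇'−θ̇)/dt = (-0.827828492−-0.679300333)/0.037100 = -4.003454
  sinθ=0.095078, cosθ=0.995470
  F = (M+m)·ẍ + m·l·cosθ·θ̈ − m·l·sinθ·θ̇² = 4.610027 + -0.552187 − 0.006079 = 4.051761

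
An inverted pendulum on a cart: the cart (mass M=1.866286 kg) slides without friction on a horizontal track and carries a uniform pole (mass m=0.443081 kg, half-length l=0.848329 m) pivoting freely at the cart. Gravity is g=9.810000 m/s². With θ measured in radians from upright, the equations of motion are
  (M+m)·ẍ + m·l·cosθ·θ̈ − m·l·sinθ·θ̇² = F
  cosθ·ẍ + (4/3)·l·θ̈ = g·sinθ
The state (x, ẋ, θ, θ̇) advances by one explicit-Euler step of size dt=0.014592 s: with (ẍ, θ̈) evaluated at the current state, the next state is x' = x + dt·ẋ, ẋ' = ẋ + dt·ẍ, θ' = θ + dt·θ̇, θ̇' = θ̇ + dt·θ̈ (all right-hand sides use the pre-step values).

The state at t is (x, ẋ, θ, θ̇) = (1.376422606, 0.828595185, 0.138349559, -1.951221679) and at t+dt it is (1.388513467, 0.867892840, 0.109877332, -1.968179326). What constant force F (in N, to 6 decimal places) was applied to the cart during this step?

ẍ = (ẋ'−ẋ)/dt = (0.867892840−0.828595185)/0.014592 = 2.693096
θ̈ = (θ̇'−θ̇)/dt = (-1.968179326−-1.951221679)/0.014592 = -1.162119
sinθ=0.137909, cosθ=0.990445
F = (M+m)·ẍ + m·l·cosθ·θ̈ − m·l·sinθ·θ̇² = 6.219347 + -0.432642 − 0.197357 = 5.589348

F = 5.589348 N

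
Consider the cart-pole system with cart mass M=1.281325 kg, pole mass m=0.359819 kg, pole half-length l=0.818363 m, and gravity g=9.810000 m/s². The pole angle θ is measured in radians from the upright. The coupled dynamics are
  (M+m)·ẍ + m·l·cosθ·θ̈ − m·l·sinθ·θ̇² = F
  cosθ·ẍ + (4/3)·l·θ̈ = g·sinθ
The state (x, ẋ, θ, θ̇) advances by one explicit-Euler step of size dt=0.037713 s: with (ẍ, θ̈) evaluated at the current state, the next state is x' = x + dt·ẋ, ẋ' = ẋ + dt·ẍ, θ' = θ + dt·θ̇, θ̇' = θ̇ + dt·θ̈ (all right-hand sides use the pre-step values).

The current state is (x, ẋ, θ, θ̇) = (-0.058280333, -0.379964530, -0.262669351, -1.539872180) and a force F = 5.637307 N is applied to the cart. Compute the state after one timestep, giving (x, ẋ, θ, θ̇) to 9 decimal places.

sinθ=-0.259659267, cosθ=0.965700298
temp = (F + m·l·θ̇²·sinθ)/(M+m) = (5.637307 + -0.181302274)/1.641144 = 3.324513100
θ̈ = (g·sinθ − cosθ·temp)/(l·(4/3 − m·cos²θ/(M+m))) = -6.232515941
ẍ = temp − m·l·θ̈·cosθ/(M+m) = 4.404427051
Euler: x'=-0.058280333+0.037713·-0.379964530=-0.072609935, ẋ'=-0.379964530+0.037713·4.404427051=-0.213860373
       θ'=-0.262669351+0.037713·-1.539872180=-0.320742551, θ̇'=-1.539872180+0.037713·-6.232515941=-1.774919054

(-0.072609935, -0.213860373, -0.320742551, -1.774919054)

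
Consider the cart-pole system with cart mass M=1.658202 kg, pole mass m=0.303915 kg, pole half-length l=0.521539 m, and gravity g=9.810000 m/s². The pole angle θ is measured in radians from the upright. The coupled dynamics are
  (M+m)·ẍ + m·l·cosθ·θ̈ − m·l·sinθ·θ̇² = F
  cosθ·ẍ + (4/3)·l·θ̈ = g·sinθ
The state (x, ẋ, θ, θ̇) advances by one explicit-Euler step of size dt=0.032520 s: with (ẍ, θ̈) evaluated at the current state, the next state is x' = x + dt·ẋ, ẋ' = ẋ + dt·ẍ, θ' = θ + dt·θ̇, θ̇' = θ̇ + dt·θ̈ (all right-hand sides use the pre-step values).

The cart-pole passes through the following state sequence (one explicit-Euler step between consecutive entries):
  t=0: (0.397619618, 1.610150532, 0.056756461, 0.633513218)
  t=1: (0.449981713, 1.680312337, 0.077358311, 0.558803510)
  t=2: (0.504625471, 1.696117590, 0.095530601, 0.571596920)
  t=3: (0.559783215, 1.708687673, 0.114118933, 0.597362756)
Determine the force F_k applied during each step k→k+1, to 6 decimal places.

F_0 = 3.866102 N
F_1 = 1.011965 N
F_2 = 0.878496 N

step 0→1:
  ẍ = (ẋ'−ẋ)/dt = (1.680312337−1.610150532)/0.032520 = 2.157497
  θ̈ = (θ̇'−θ̇)/dt = (0.558803510−0.633513218)/0.032520 = -2.297346
  sinθ=0.056726, cosθ=0.998390
  F = (M+m)·ẍ + m·l·cosθ·θ̈ − m·l·sinθ·θ̇² = 4.233262 + -0.363551 − 0.003609 = 3.866102
step 1→2:
  ẍ = (ẋ'−ẋ)/dt = (1.696117590−1.680312337)/0.032520 = 0.486016
  θ̈ = (θ̇'−θ̇)/dt = (0.571596920−0.558803510)/0.032520 = 0.393401
  sinθ=0.077281, cosθ=0.997009
  F = (M+m)·ẍ + m·l·cosθ·θ̈ − m·l·sinθ·θ̇² = 0.953621 + 0.062169 − 0.003825 = 1.011965
step 2→3:
  ẍ = (ẋ'−ẋ)/dt = (1.708687673−1.696117590)/0.032520 = 0.386534
  θ̈ = (θ̇'−θ̇)/dt = (0.597362756−0.571596920)/0.032520 = 0.792307
  sinθ=0.095385, cosθ=0.995440
  F = (M+m)·ẍ + m·l·cosθ·θ̈ − m·l·sinθ·θ̇² = 0.758425 + 0.125011 − 0.004940 = 0.878496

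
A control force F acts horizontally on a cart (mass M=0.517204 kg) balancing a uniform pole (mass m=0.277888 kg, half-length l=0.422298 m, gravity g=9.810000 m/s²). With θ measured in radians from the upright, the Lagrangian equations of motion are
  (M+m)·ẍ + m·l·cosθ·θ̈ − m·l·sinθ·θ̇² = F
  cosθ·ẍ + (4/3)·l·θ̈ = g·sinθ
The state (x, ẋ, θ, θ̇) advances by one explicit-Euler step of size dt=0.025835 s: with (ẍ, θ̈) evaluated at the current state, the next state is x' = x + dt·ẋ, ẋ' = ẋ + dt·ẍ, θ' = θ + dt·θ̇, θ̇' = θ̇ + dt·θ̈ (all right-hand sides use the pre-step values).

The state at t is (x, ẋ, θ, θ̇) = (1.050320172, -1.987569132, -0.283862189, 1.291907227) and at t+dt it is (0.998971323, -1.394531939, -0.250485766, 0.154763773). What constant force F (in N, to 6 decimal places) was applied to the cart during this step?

ẍ = (ẋ'−ẋ)/dt = (-1.394531939−-1.987569132)/0.025835 = 22.954797
θ̈ = (θ̇'−θ̇)/dt = (0.154763773−1.291907227)/0.025835 = -44.015617
sinθ=-0.280065, cosθ=0.959981
F = (M+m)·ẍ + m·l·cosθ·θ̈ − m·l·sinθ·θ̇² = 18.251176 + -4.958590 − -0.054854 = 13.347440

F = 13.347440 N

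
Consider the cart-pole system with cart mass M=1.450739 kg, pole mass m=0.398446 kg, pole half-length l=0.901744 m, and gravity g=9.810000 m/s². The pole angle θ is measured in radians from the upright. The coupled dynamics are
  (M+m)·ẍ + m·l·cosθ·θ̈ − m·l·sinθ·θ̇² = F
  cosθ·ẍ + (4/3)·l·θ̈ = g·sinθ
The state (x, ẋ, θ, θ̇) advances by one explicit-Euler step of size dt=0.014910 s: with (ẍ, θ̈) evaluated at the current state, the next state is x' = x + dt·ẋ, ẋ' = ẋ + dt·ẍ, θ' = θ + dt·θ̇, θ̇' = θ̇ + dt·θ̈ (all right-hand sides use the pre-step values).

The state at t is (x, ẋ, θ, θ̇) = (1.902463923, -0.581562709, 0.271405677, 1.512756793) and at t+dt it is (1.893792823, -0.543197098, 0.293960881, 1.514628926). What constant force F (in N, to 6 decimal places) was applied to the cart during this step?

F = 4.581259 N

ẍ = (ẋ'−ẋ)/dt = (-0.543197098−-0.581562709)/0.014910 = 2.573146
θ̈ = (θ̇'−θ̇)/dt = (1.514628926−1.512756793)/0.014910 = 0.125562
sinθ=0.268086, cosθ=0.963395
F = (M+m)·ẍ + m·l·cosθ·θ̈ − m·l·sinθ·θ̇² = 4.758223 + 0.043463 − 0.220427 = 4.581259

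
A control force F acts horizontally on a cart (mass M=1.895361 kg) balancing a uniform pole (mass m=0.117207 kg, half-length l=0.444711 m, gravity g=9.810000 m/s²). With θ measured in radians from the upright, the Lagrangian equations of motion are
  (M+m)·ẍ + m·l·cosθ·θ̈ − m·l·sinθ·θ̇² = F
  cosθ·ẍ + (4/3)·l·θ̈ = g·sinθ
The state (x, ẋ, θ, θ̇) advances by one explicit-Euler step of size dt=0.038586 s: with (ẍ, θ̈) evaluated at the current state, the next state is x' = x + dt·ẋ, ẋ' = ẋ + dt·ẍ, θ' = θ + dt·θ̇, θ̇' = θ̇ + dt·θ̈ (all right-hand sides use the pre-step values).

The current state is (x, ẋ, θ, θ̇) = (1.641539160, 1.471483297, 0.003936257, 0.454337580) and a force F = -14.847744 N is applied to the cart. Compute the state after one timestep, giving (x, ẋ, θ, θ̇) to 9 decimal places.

(1.698317814, 1.173745947, 0.021467327, 0.958977153)

sinθ=0.003936247, cosθ=0.999992253
temp = (F + m·l·θ̇²·sinθ)/(M+m) = (-14.847744 + 0.000042352)/2.012568 = -7.377490673
θ̈ = (g·sinθ − cosθ·temp)/(l·(4/3 − m·cos²θ/(M+m))) = 13.078307493
ẍ = temp − m·l·θ̈·cosθ/(M+m) = -7.716201468
Euler: x'=1.641539160+0.038586·1.471483297=1.698317814, ẋ'=1.471483297+0.038586·-7.716201468=1.173745947
       θ'=0.003936257+0.038586·0.454337580=0.021467327, θ̇'=0.454337580+0.038586·13.078307493=0.958977153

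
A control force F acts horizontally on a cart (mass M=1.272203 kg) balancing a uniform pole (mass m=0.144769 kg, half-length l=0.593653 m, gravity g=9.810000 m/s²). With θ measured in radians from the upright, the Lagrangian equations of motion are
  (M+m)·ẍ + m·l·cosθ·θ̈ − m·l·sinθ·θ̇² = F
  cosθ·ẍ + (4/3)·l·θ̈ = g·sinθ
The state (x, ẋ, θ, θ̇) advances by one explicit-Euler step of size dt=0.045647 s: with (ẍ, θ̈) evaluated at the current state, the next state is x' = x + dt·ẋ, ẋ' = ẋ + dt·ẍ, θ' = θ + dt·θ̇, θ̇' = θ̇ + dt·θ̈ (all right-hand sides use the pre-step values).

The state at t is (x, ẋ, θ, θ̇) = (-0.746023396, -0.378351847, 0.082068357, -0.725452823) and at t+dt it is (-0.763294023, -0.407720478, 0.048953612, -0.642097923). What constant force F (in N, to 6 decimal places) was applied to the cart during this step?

ẍ = (ẋ'−ẋ)/dt = (-0.407720478−-0.378351847)/0.045647 = -0.643386
θ̈ = (θ̇'−θ̇)/dt = (-0.642097923−-0.725452823)/0.045647 = 1.826076
sinθ=0.081976, cosθ=0.996634
F = (M+m)·ẍ + m·l·cosθ·θ̈ − m·l·sinθ·θ̇² = -0.911660 + 0.156409 − 0.003708 = -0.758958

F = -0.758958 N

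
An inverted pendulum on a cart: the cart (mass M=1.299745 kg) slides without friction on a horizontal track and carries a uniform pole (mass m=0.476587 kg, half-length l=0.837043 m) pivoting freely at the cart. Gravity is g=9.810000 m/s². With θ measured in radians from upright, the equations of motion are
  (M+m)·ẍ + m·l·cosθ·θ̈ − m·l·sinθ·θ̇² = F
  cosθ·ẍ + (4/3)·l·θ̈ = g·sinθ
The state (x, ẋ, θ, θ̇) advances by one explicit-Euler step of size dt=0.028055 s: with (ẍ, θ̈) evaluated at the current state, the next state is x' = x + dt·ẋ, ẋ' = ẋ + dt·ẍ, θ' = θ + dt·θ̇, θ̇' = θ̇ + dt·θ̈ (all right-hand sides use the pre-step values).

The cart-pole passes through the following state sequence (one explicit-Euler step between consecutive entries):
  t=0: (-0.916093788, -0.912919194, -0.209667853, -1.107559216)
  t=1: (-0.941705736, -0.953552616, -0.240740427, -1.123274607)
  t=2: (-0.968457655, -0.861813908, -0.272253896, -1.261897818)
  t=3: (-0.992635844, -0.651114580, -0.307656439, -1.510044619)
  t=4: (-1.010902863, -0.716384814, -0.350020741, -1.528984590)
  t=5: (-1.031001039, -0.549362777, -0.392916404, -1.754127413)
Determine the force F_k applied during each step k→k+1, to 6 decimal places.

F_0 = -2.689465 N
F_1 = 4.014253 N
F_2 = 10.112947 N
F_3 = -4.113860 N
F_4 = 7.887712 N

step 0→1:
  ẍ = (ẋ'−ẋ)/dt = (-0.953552616−-0.912919194)/0.028055 = -1.448349
  θ̈ = (θ̇'−θ̇)/dt = (-1.123274607−-1.107559216)/0.028055 = -0.560164
  sinθ=-0.208135, cosθ=0.978100
  F = (M+m)·ẍ + m·l·cosθ·θ̈ − m·l·sinθ·θ̇² = -2.572748 + -0.218569 − -0.101852 = -2.689465
step 1→2:
  ẍ = (ẋ'−ẋ)/dt = (-0.861813908−-0.953552616)/0.028055 = 3.269959
  θ̈ = (θ̇'−θ̇)/dt = (-1.261897818−-1.123274607)/0.028055 = -4.941123
  sinθ=-0.238422, cosθ=0.971162
  F = (M+m)·ẍ + m·l·cosθ·θ̈ − m·l·sinθ·θ̇² = 5.808533 + -1.914288 − -0.120007 = 4.014253
step 2→3:
  ẍ = (ẋ'−ẋ)/dt = (-0.651114580−-0.861813908)/0.028055 = 7.510224
  θ̈ = (θ̇'−θ̇)/dt = (-1.510044619−-1.261897818)/0.028055 = -8.845012
  sinθ=-0.268903, cosθ=0.963167
  F = (M+m)·ẍ + m·l·cosθ·θ̈ − m·l·sinθ·θ̇² = 13.340651 + -3.398522 − -0.170818 = 10.112947
step 3→4:
  ẍ = (ẋ'−ẋ)/dt = (-0.716384814−-0.651114580)/0.028055 = -2.326510
  θ̈ = (θ̇'−θ̇)/dt = (-1.528984590−-1.510044619)/0.028055 = -0.675101
  sinθ=-0.302826, cosθ=0.953046
  F = (M+m)·ẍ + m·l·cosθ·θ̈ − m·l·sinθ·θ̇² = -4.132654 + -0.256669 − -0.275463 = -4.113860
step 4→5:
  ẍ = (ẋ'−ẋ)/dt = (-0.549362777−-0.716384814)/0.028055 = 5.953379
  θ̈ = (θ̇'−θ̇)/dt = (-1.754127413−-1.528984590)/0.028055 = -8.025052
  sinθ=-0.342917, cosθ=0.939366
  F = (M+m)·ẍ + m·l·cosθ·θ̈ − m·l·sinθ·θ̇² = 10.575177 + -3.007270 − -0.319805 = 7.887712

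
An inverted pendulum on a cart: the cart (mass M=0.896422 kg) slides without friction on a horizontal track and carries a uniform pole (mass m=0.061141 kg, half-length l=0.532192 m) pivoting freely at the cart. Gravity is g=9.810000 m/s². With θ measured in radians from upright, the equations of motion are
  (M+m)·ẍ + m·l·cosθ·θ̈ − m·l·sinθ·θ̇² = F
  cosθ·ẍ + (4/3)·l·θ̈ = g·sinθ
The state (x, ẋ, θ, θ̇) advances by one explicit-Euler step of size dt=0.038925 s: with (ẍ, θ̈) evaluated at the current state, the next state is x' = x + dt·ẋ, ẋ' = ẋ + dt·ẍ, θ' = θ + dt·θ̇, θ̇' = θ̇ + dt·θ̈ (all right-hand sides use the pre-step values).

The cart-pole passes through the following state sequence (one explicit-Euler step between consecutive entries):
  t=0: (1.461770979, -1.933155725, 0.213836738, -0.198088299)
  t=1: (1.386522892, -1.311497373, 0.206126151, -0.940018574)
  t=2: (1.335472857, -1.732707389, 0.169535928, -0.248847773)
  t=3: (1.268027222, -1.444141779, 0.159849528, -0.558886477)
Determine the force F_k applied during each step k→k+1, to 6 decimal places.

F_0 = 14.686573 N
F_1 = -9.802195 N
F_2 = 6.842977 N

step 0→1:
  ẍ = (ẋ'−ẋ)/dt = (-1.311497373−-1.933155725)/0.038925 = 15.970671
  θ̈ = (θ̇'−θ̇)/dt = (-0.940018574−-0.198088299)/0.038925 = -19.060508
  sinθ=0.212211, cosθ=0.977224
  F = (M+m)·ẍ + m·l·cosθ·θ̈ − m·l·sinθ·θ̇² = 15.292923 + -0.606079 − 0.000271 = 14.686573
step 1→2:
  ẍ = (ẋ'−ẋ)/dt = (-1.732707389−-1.311497373)/0.038925 = -10.821067
  θ̈ = (θ̇'−θ̇)/dt = (-0.248847773−-0.940018574)/0.038925 = 17.756475
  sinθ=0.204670, cosθ=0.978831
  F = (M+m)·ẍ + m·l·cosθ·θ̈ − m·l·sinθ·θ̇² = -10.361853 + 0.565543 − 0.005885 = -9.802195
step 2→3:
  ẍ = (ẋ'−ẋ)/dt = (-1.444141779−-1.732707389)/0.038925 = 7.413375
  θ̈ = (θ̇'−θ̇)/dt = (-0.558886477−-0.248847773)/0.038925 = -7.965028
  sinθ=0.168725, cosθ=0.985663
  F = (M+m)·ẍ + m·l·cosθ·θ̈ − m·l·sinθ·θ̇² = 7.098773 + -0.255456 − 0.000340 = 6.842977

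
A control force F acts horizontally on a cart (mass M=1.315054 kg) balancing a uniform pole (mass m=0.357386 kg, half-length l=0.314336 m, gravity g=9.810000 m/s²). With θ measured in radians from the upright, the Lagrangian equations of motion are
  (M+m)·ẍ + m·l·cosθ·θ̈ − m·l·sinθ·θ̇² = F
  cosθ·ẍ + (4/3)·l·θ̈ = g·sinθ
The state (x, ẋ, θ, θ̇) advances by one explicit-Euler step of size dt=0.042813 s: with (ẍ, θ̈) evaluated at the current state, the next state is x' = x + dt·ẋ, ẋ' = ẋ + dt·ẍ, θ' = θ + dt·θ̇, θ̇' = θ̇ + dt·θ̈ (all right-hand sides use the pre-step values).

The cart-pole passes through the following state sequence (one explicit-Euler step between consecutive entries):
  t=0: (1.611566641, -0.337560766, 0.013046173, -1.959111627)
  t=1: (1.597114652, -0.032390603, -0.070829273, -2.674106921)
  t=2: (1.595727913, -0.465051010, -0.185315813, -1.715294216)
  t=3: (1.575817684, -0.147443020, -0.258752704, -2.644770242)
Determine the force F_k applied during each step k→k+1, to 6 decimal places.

step 0→1:
  ẍ = (ẋ'−ẋ)/dt = (-0.032390603−-0.337560766)/0.042813 = 7.127979
  θ̈ = (θ̇'−θ̇)/dt = (-2.674106921−-1.959111627)/0.042813 = -16.700425
  sinθ=0.013046, cosθ=0.999915
  F = (M+m)·ẍ + m·l·cosθ·θ̈ − m·l·sinθ·θ̇² = 11.921117 + -1.875954 − 0.005625 = 10.039538
step 1→2:
  ẍ = (ẋ'−ẋ)/dt = (-0.465051010−-0.032390603)/0.042813 = -10.105818
  θ̈ = (θ̇'−θ̇)/dt = (-1.715294216−-2.674106921)/0.042813 = 22.395364
  sinθ=-0.070770, cosθ=0.997493
  F = (M+m)·ẍ + m·l·cosθ·θ̈ − m·l·sinθ·θ̇² = -16.901375 + 2.509571 − -0.056851 = -14.334953
step 2→3:
  ẍ = (ẋ'−ẋ)/dt = (-0.147443020−-0.465051010)/0.042813 = 7.418494
  θ̈ = (θ̇'−θ̇)/dt = (-2.644770242−-1.715294216)/0.042813 = -21.710135
  sinθ=-0.184257, cosθ=0.982878
  F = (M+m)·ẍ + m·l·cosθ·θ̈ − m·l·sinθ·θ̇² = 12.406986 + -2.397143 − -0.060902 = 10.070746

F_0 = 10.039538 N
F_1 = -14.334953 N
F_2 = 10.070746 N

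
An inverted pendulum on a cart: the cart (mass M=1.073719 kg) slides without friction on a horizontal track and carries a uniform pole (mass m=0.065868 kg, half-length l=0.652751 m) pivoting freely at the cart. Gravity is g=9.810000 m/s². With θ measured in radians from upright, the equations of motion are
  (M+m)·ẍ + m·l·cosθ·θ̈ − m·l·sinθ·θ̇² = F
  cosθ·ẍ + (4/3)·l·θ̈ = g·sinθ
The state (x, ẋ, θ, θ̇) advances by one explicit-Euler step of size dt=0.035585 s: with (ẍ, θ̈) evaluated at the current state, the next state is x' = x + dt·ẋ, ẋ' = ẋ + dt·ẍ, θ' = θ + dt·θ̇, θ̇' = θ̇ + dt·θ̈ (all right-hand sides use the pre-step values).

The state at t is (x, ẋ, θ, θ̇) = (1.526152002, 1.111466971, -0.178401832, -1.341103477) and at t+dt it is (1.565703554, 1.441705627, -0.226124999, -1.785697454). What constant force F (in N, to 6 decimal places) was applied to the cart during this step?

ẍ = (ẋ'−ẋ)/dt = (1.441705627−1.111466971)/0.035585 = 9.280277
θ̈ = (θ̇'−θ̇)/dt = (-1.785697454−-1.341103477)/0.035585 = -12.493859
sinθ=-0.177457, cosθ=0.984129
F = (M+m)·ẍ + m·l·cosθ·θ̈ − m·l·sinθ·θ̇² = 10.575683 + -0.528653 − -0.013723 = 10.060753

F = 10.060753 N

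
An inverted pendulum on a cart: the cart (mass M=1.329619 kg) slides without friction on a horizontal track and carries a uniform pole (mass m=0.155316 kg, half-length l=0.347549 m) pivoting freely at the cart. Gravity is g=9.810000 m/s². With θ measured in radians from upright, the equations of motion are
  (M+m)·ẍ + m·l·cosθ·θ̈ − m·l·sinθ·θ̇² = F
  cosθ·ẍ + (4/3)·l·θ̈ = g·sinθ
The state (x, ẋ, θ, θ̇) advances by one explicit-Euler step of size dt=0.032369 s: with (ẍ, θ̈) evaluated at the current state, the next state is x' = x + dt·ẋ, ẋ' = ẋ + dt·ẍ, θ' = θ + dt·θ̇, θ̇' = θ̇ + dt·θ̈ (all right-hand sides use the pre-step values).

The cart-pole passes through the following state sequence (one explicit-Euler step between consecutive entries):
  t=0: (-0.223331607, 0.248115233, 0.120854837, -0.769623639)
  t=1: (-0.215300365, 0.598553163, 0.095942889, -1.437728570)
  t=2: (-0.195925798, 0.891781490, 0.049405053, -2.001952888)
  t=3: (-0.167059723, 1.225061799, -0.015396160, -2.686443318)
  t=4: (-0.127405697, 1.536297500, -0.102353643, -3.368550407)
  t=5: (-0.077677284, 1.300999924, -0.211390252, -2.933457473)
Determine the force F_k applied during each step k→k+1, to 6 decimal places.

F_0 = 14.966529 N
F_1 = 12.504628 N
F_2 = 14.138531 N
F_3 = 13.146628 N
F_4 = -10.009962 N

step 0→1:
  ẍ = (ẋ'−ẋ)/dt = (0.598553163−0.248115233)/0.032369 = 10.826344
  θ̈ = (θ̇'−θ̇)/dt = (-1.437728570−-0.769623639)/0.032369 = -20.640271
  sinθ=0.120561, cosθ=0.992706
  F = (M+m)·ẍ + m·l·cosθ·θ̈ − m·l·sinθ·θ̇² = 16.076417 + -1.106033 − 0.003855 = 14.966529
step 1→2:
  ẍ = (ẋ'−ẋ)/dt = (0.891781490−0.598553163)/0.032369 = 9.058924
  θ̈ = (θ̇'−θ̇)/dt = (-2.001952888−-1.437728570)/0.032369 = -17.431009
  sinθ=0.095796, cosθ=0.995401
  F = (M+m)·ẍ + m·l·cosθ·θ̈ − m·l·sinθ·θ̇² = 13.451914 + -0.936597 − 0.010689 = 12.504628
step 2→3:
  ẍ = (ẋ'−ẋ)/dt = (1.225061799−0.891781490)/0.032369 = 10.296281
  θ̈ = (θ̇'−θ̇)/dt = (-2.686443318−-2.001952888)/0.032369 = -21.146481
  sinθ=0.049385, cosθ=0.998780
  F = (M+m)·ẍ + m·l·cosθ·θ̈ − m·l·sinθ·θ̇² = 15.289308 + -1.140093 − 0.010684 = 14.138531
step 3→4:
  ẍ = (ẋ'−ẋ)/dt = (1.536297500−1.225061799)/0.032369 = 9.615240
  θ̈ = (θ̇'−θ̇)/dt = (-3.368550407−-2.686443318)/0.032369 = -21.072850
  sinθ=-0.015396, cosθ=0.999881
  F = (M+m)·ẍ + m·l·cosθ·θ̈ − m·l·sinθ·θ̇² = 14.278006 + -1.137376 − -0.005998 = 13.146628
step 4→5:
  ẍ = (ẋ'−ẋ)/dt = (1.300999924−1.536297500)/0.032369 = -7.269226
  θ̈ = (θ̇'−θ̇)/dt = (-2.933457473−-3.368550407)/0.032369 = 13.441655
  sinθ=-0.102175, cosθ=0.994766
  F = (M+m)·ẍ + m·l·cosθ·θ̈ − m·l·sinθ·θ̇² = -10.794328 + 0.721782 − -0.062584 = -10.009962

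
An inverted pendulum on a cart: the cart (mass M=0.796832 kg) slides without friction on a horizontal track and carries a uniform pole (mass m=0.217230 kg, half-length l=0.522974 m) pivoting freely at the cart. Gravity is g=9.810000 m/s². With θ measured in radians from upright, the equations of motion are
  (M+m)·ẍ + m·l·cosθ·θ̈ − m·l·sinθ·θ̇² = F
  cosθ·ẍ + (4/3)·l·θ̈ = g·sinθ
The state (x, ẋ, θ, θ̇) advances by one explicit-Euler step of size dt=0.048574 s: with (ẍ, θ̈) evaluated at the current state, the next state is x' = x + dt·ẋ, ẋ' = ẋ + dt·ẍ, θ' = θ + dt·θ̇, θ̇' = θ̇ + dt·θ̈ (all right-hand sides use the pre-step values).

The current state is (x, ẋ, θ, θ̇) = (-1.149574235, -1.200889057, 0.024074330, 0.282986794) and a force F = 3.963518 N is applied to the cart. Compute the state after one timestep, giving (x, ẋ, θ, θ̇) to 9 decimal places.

(-1.207906220, -0.976900931, 0.037820131, -0.021692761)

sinθ=0.024072005, cosθ=0.999710227
temp = (F + m·l·θ̇²·sinθ)/(M+m) = (3.963518 + 0.000219000)/1.014062 = 3.908771850
θ̈ = (g·sinθ − cosθ·temp)/(l·(4/3 − m·cos²θ/(M+m))) = -6.272482289
ẍ = temp − m·l·θ̈·cosθ/(M+m) = 4.611276124
Euler: x'=-1.149574235+0.048574·-1.200889057=-1.207906220, ẋ'=-1.200889057+0.048574·4.611276124=-0.976900931
       θ'=0.024074330+0.048574·0.282986794=0.037820131, θ̇'=0.282986794+0.048574·-6.272482289=-0.021692761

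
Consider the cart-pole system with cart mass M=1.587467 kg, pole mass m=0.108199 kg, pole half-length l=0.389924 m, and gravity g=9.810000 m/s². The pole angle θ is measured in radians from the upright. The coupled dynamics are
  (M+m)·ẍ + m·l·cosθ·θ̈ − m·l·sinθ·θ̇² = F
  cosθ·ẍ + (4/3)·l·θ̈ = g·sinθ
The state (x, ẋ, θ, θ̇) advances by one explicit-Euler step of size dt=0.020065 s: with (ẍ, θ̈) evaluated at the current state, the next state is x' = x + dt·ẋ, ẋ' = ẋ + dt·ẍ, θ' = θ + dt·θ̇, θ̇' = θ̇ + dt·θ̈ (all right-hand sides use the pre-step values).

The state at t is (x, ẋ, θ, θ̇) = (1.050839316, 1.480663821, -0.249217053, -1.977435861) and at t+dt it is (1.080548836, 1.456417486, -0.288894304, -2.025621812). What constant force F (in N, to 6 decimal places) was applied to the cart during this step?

ẍ = (ẋ'−ẋ)/dt = (1.456417486−1.480663821)/0.020065 = -1.208389
θ̈ = (θ̇'−θ̇)/dt = (-2.025621812−-1.977435861)/0.020065 = -2.401493
sinθ=-0.246645, cosθ=0.969106
F = (M+m)·ẍ + m·l·cosθ·θ̈ − m·l·sinθ·θ̇² = -2.049025 + -0.098187 − -0.040689 = -2.106523

F = -2.106523 N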